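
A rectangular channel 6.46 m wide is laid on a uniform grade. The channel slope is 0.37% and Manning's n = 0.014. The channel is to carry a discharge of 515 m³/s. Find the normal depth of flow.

y_n = 10.1 m

Manning's equation rearranged: A R^(2/3) = nQ / (1·√S) = 0.014 × 515 / (√0.0037) = 118.5.
Trying y = 7.53 m: A R^(2/3) = 83.78 — too small.
Trying y = 10.1 m: A R^(2/3) = 118.5 — ≈ 118.5.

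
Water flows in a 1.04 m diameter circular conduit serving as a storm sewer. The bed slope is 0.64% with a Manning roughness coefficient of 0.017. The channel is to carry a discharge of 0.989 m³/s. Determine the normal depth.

y_n = 0.585 m

Manning's equation rearranged: A R^(2/3) = nQ / (1·√S) = 0.017 × 0.989 / (√0.0064) = 0.2102.
Trying y = 0.654 m: A R^(2/3) = 0.2495 — too large.
Trying y = 0.585 m: A R^(2/3) = 0.2101 — ≈ 0.2102.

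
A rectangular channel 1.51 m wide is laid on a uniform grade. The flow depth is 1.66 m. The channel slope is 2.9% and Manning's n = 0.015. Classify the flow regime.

Flow area A = b·y = 1.51 × 1.66 = 2.507 m². Wetted perimeter P = b + 2y = 1.51 + 2×1.66 = 4.83 m.
Hydraulic radius R = A/P = 2.507/4.83 = 0.519 m.
V = (1/n) R^(2/3) √S = (1/0.015) × 0.519^(2/3) × √0.029 = 7.332 m/s. Hydraulic depth D_h = A/T = 2.507/1.51 = 1.66 m.
Froude number Fr = V/√(g·D_h) = 7.332/√(9.81×1.66) = 1.82, which is greater than 1, so the flow is supercritical.

supercritical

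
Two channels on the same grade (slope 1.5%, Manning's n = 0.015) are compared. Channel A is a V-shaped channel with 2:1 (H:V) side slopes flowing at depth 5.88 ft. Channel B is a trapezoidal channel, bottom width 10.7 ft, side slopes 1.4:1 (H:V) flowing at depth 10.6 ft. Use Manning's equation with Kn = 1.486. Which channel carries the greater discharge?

channel B

Channel A: For a triangular section with side slope z = 2: A = zy² = 2×5.88² = 69.15 ft²; P = 2y√(1+z²) = 2×5.88×2.236 = 26.3 ft. Hydraulic radius R = A/P = 69.15/26.3 = 2.63 ft. Q_A = (1.486/0.015)·69.15·2.63^(2/3)·√0.015 = 1598 ft³/s.
Channel B: With bottom width b = 10.7 ft and side slope z = 1.4: A = (b + zy)y = (10.7 + 1.4×10.6)×10.6 = 270.7 ft²; P = b + 2y√(1+z²) = 10.7 + 2×10.6×1.72 = 47.17 ft. Hydraulic radius R = A/P = 270.7/47.17 = 5.739 ft. Q_B = (1.486/0.015)·270.7·5.739^(2/3)·√0.015 = 10530 ft³/s.
Q_A = 1598 ft³/s vs Q_B = 10530 ft³/s, so channel B carries more.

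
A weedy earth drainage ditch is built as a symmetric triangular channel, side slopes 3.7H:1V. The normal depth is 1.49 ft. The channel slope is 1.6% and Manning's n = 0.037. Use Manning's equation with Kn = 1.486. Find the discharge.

Q = 33.5 ft³/s

For a triangular section with side slope z = 3.7: A = zy² = 3.7×1.49² = 8.214 ft²; P = 2y√(1+z²) = 2×1.49×3.833 = 11.42 ft.
Hydraulic radius R = A/P = 8.214/11.42 = 0.7192 ft.
Manning's equation: Q = (1.486/n) A R^(2/3) S^(1/2) = (1.486/0.037) × 8.214 × 0.7192^(2/3) × 0.016^(1/2) = 33.5 ft³/s.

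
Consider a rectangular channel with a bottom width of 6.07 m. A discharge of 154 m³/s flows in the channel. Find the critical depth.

For a rectangular channel, critical depth y_c = (q²/g)^(1/3) where q = Q/b = 154/6.07 = 25.37 m²/s.
So y_c = (25.37²/9.81)^(1/3) = 4.03 m.

y_c = 4.03 m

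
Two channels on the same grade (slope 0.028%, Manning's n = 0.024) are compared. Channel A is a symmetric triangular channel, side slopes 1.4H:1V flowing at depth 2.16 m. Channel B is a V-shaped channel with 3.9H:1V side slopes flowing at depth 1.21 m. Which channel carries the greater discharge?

Channel A: For a triangular section with side slope z = 1.4: A = zy² = 1.4×2.16² = 6.532 m²; P = 2y√(1+z²) = 2×2.16×1.72 = 7.432 m. Hydraulic radius R = A/P = 6.532/7.432 = 0.8788 m. Q_A = (1/0.024)·6.532·0.8788^(2/3)·√0.00028 = 4.178 m³/s.
Channel B: For a triangular section with side slope z = 3.9: A = zy² = 3.9×1.21² = 5.71 m²; P = 2y√(1+z²) = 2×1.21×4.026 = 9.743 m. Hydraulic radius R = A/P = 5.71/9.743 = 0.586 m. Q_B = (1/0.024)·5.71·0.586^(2/3)·√0.00028 = 2.788 m³/s.
Q_A = 4.178 m³/s vs Q_B = 2.788 m³/s, so channel A carries more.

channel A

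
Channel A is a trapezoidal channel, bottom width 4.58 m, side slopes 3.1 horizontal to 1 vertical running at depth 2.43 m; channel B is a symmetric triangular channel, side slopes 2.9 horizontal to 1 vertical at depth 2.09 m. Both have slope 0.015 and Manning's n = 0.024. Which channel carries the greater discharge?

channel A

Channel A: With bottom width b = 4.58 m and side slope z = 3.1: A = (b + zy)y = (4.58 + 3.1×2.43)×2.43 = 29.43 m²; P = b + 2y√(1+z²) = 4.58 + 2×2.43×3.257 = 20.41 m. Hydraulic radius R = A/P = 29.43/20.41 = 1.442 m. Q_A = (1/0.024)·29.43·1.442^(2/3)·√0.015 = 191.7 m³/s.
Channel B: For a triangular section with side slope z = 2.9: A = zy² = 2.9×2.09² = 12.67 m²; P = 2y√(1+z²) = 2×2.09×3.068 = 12.82 m. Hydraulic radius R = A/P = 12.67/12.82 = 0.9879 m. Q_B = (1/0.024)·12.67·0.9879^(2/3)·√0.015 = 64.12 m³/s.
Q_A = 191.7 m³/s vs Q_B = 64.12 m³/s, so channel A carries more.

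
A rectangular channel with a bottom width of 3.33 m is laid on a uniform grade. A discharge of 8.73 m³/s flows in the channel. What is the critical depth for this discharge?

For a rectangular channel, critical depth y_c = (q²/g)^(1/3) where q = Q/b = 8.73/3.33 = 2.622 m²/s.
So y_c = (2.622²/9.81)^(1/3) = 0.888 m.

y_c = 0.888 m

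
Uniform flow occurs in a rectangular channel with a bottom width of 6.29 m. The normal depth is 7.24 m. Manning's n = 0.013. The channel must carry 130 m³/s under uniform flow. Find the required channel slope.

S = 0.000483

Flow area A = b·y = 6.29 × 7.24 = 45.54 m². Wetted perimeter P = b + 2y = 6.29 + 2×7.24 = 20.77 m.
Hydraulic radius R = A/P = 45.54/20.77 = 2.193 m.
From Manning's equation, S = [nQ / (1 A R^(2/3))]² = [0.013 × 130 / (1 × 45.54 × 2.193^(2/3))]² = 0.000483.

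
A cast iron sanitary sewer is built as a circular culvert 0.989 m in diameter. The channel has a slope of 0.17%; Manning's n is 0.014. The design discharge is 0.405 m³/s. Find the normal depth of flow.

y_n = 0.468 m

Manning's equation rearranged: A R^(2/3) = nQ / (1·√S) = 0.014 × 0.405 / (√0.0017) = 0.1375.
At y = 0.533 m: A R^(2/3) = 0.1715 — over.
At y = 0.468 m: A R^(2/3) = 0.1377 — close enough.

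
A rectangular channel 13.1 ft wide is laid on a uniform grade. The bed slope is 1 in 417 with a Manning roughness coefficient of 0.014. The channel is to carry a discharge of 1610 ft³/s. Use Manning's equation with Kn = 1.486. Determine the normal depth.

Manning's equation rearranged: A R^(2/3) = nQ / (1.486·√S) = 0.014 × 1610 / (1.486 × √0.002398) = 309.7.
Try y = 8.45 ft: A R^(2/3) = 264.3 — too small.
Try y = 11.2 ft: A R^(2/3) = 377.9 — too large.
Try y = 9.56 ft: A R^(2/3) = 309.6 — close enough.

y_n = 9.56 ft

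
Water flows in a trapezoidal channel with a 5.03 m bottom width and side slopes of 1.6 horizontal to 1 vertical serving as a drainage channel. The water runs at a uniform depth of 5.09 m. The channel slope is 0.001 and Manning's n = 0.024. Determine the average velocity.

With bottom width b = 5.03 m and side slope z = 1.6: A = (b + zy)y = (5.03 + 1.6×5.09)×5.09 = 67.06 m²; P = b + 2y√(1+z²) = 5.03 + 2×5.09×1.887 = 24.24 m.
Hydraulic radius R = A/P = 67.06/24.24 = 2.767 m.
From Manning's equation, V = (1/n) R^(2/3) S^(1/2) = (1/0.024) × 2.767^(2/3) × 0.001^(1/2) = 2.6 m/s.

V = 2.6 m/s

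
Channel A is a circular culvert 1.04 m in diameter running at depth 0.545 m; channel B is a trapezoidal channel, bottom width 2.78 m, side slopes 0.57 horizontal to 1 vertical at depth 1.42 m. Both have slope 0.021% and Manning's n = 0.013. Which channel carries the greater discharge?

Channel A: For a circular section of diameter D = 1.04 m at depth y = 0.545 m, the central angle is θ = 2 arccos(1 − 2y/D) = 3.238 rad. Then A = (D²/8)(θ − sin θ) = 0.4507 m² and P = Dθ/2 = 1.684 m. Hydraulic radius R = A/P = 0.4507/1.684 = 0.2677 m. Q_A = (1/0.013)·0.4507·0.2677^(2/3)·√0.00021 = 0.2087 m³/s.
Channel B: With bottom width b = 2.78 m and side slope z = 0.57: A = (b + zy)y = (2.78 + 0.57×1.42)×1.42 = 5.097 m²; P = b + 2y√(1+z²) = 2.78 + 2×1.42×1.151 = 6.049 m. Hydraulic radius R = A/P = 5.097/6.049 = 0.8426 m. Q_B = (1/0.013)·5.097·0.8426^(2/3)·√0.00021 = 5.069 m³/s.
Q_A = 0.2087 m³/s vs Q_B = 5.069 m³/s, so channel B carries more.

channel B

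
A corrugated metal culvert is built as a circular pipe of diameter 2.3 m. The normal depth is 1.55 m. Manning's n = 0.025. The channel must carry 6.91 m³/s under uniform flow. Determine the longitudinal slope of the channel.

For a circular section of diameter D = 2.3 m at depth y = 1.55 m, the central angle is θ = 2 arccos(1 − 2y/D) = 3.852 rad. Then A = (D²/8)(θ − sin θ) = 2.978 m² and P = Dθ/2 = 4.43 m.
Hydraulic radius R = A/P = 2.978/4.43 = 0.6724 m.
From Manning's equation, S = [nQ / (1 A R^(2/3))]² = [0.025 × 6.91 / (1 × 2.978 × 0.6724^(2/3))]² = 0.00571.

S = 0.00571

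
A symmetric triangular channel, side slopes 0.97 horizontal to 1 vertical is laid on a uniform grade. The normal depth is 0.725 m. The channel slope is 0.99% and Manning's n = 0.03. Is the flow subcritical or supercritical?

subcritical

For a triangular section with side slope z = 0.97: A = zy² = 0.97×0.725² = 0.5099 m²; P = 2y√(1+z²) = 2×0.725×1.393 = 2.02 m.
Hydraulic radius R = A/P = 0.5099/2.02 = 0.2524 m.
V = (1/n) R^(2/3) √S = (1/0.03) × 0.2524^(2/3) × √0.0099 = 1.325 m/s. Hydraulic depth D_h = A/T = 0.5099/1.406 = 0.3625 m.
Froude number Fr = V/√(g·D_h) = 1.325/√(9.81×0.3625) = 0.702, which is less than 1, so the flow is subcritical.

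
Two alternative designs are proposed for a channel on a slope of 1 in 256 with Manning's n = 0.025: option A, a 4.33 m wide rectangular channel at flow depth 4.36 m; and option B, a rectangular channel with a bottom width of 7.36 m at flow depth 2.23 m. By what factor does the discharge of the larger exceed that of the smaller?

Channel A: Flow area A = b·y = 4.33 × 4.36 = 18.88 m². Wetted perimeter P = b + 2y = 4.33 + 2×4.36 = 13.05 m. Hydraulic radius R = A/P = 18.88/13.05 = 1.447 m. Q_A = (1/0.025)·18.88·1.447^(2/3)·√0.003906 = 60.37 m³/s.
Channel B: Flow area A = b·y = 7.36 × 2.23 = 16.41 m². Wetted perimeter P = b + 2y = 7.36 + 2×2.23 = 11.82 m. Hydraulic radius R = A/P = 16.41/11.82 = 1.389 m. Q_B = (1/0.025)·16.41·1.389^(2/3)·√0.003906 = 51.07 m³/s.
The larger discharge is 60.37 m³/s and the smaller is 51.07 m³/s; the ratio is 1.18.

1.18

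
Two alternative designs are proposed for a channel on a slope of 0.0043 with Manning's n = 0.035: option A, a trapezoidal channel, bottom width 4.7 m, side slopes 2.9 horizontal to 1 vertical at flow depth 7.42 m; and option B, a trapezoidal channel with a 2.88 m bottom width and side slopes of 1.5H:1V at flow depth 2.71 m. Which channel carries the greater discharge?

channel A

Channel A: With bottom width b = 4.7 m and side slope z = 2.9: A = (b + zy)y = (4.7 + 2.9×7.42)×7.42 = 194.5 m²; P = b + 2y√(1+z²) = 4.7 + 2×7.42×3.068 = 50.22 m. Hydraulic radius R = A/P = 194.5/50.22 = 3.873 m. Q_A = (1/0.035)·194.5·3.873^(2/3)·√0.0043 = 899 m³/s.
Channel B: With bottom width b = 2.88 m and side slope z = 1.5: A = (b + zy)y = (2.88 + 1.5×2.71)×2.71 = 18.82 m²; P = b + 2y√(1+z²) = 2.88 + 2×2.71×1.803 = 12.65 m. Hydraulic radius R = A/P = 18.82/12.65 = 1.488 m. Q_B = (1/0.035)·18.82·1.488^(2/3)·√0.0043 = 45.95 m³/s.
Q_A = 899 m³/s vs Q_B = 45.95 m³/s, so channel A carries more.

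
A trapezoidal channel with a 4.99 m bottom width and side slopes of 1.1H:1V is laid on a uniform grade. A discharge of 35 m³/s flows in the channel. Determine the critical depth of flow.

At critical depth, Q² T / (g A³) = 1, i.e. A³/T = Q²/g = 35²/9.81 = 124.9.
At y = 1.31 m: A³/T = 75.96 — low.
At y = 1.88 m: A³/T = 256 — high.
At y = 1.52 m: A³/T = 124.6 — matches.

y_c = 1.52 m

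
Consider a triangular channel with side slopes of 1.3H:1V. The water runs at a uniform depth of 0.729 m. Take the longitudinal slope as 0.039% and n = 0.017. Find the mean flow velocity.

V = 0.508 m/s

For a triangular section with side slope z = 1.3: A = zy² = 1.3×0.729² = 0.6909 m²; P = 2y√(1+z²) = 2×0.729×1.64 = 2.391 m.
Hydraulic radius R = A/P = 0.6909/2.391 = 0.2889 m.
From Manning's equation, V = (1/n) R^(2/3) S^(1/2) = (1/0.017) × 0.2889^(2/3) × 0.00039^(1/2) = 0.508 m/s.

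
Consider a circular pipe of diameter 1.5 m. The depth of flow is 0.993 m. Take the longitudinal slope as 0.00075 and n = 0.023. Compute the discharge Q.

For a circular section of diameter D = 1.5 m at depth y = 0.993 m, the central angle is θ = 2 arccos(1 − 2y/D) = 3.802 rad. Then A = (D²/8)(θ − sin θ) = 1.242 m² and P = Dθ/2 = 2.851 m.
Hydraulic radius R = A/P = 1.242/2.851 = 0.4355 m.
Manning's equation: Q = (1/n) A R^(2/3) S^(1/2) = (1/0.023) × 1.242 × 0.4355^(2/3) × 0.00075^(1/2) = 0.849 m³/s.

Q = 0.849 m³/s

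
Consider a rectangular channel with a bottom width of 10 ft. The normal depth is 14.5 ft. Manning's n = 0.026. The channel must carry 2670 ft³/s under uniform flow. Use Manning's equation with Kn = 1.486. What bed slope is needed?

S = 0.018

Flow area A = b·y = 10 × 14.5 = 145 ft². Wetted perimeter P = b + 2y = 10 + 2×14.5 = 39 ft.
Hydraulic radius R = A/P = 145/39 = 3.718 ft.
From Manning's equation, S = [nQ / (1.486 A R^(2/3))]² = [0.026 × 2670 / (1.486 × 145 × 3.718^(2/3))]² = 0.018.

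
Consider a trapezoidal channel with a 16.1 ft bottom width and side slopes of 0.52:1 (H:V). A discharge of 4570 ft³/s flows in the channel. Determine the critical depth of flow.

At critical depth, Q² T / (g A³) = 1, i.e. A³/T = Q²/g = 4570²/32.2 = 648600.
At y = 15 ft: A³/T = 1453000 — too large.
At y = 8.13 ft: A³/T = 183800 — too small.
At y = 11.9 ft: A³/T = 655200 — close enough.

y_c = 11.9 ft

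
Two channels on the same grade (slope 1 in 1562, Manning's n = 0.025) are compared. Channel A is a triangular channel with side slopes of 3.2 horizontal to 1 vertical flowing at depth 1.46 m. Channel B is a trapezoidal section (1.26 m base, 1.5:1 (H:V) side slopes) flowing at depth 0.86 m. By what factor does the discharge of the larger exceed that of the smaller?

Channel A: For a triangular section with side slope z = 3.2: A = zy² = 3.2×1.46² = 6.821 m²; P = 2y√(1+z²) = 2×1.46×3.353 = 9.79 m. Hydraulic radius R = A/P = 6.821/9.79 = 0.6968 m. Q_A = (1/0.025)·6.821·0.6968^(2/3)·√0.0006402 = 5.426 m³/s.
Channel B: With bottom width b = 1.26 m and side slope z = 1.5: A = (b + zy)y = (1.26 + 1.5×0.86)×0.86 = 2.193 m²; P = b + 2y√(1+z²) = 1.26 + 2×0.86×1.803 = 4.361 m. Hydraulic radius R = A/P = 2.193/4.361 = 0.5029 m. Q_B = (1/0.025)·2.193·0.5029^(2/3)·√0.0006402 = 1.404 m³/s.
The larger discharge is 5.426 m³/s and the smaller is 1.404 m³/s; the ratio is 3.87.

3.87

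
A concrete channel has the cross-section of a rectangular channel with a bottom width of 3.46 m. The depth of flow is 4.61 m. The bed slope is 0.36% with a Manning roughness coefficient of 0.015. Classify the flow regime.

subcritical

Flow area A = b·y = 3.46 × 4.61 = 15.95 m². Wetted perimeter P = b + 2y = 3.46 + 2×4.61 = 12.68 m.
Hydraulic radius R = A/P = 15.95/12.68 = 1.258 m.
V = (1/n) R^(2/3) √S = (1/0.015) × 1.258^(2/3) × √0.0036 = 4.661 m/s. Hydraulic depth D_h = A/T = 15.95/3.46 = 4.61 m.
Froude number Fr = V/√(g·D_h) = 4.661/√(9.81×4.61) = 0.693, which is less than 1, so the flow is subcritical.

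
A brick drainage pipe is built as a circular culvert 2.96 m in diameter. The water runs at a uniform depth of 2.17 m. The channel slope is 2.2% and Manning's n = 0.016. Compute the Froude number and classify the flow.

supercritical

For a circular section of diameter D = 2.96 m at depth y = 2.17 m, the central angle is θ = 2 arccos(1 − 2y/D) = 4.112 rad. Then A = (D²/8)(θ − sin θ) = 5.406 m² and P = Dθ/2 = 6.085 m.
Hydraulic radius R = A/P = 5.406/6.085 = 0.8885 m.
V = (1/n) R^(2/3) √S = (1/0.016) × 0.8885^(2/3) × √0.022 = 8.567 m/s. Hydraulic depth D_h = A/T = 5.406/2.619 = 2.065 m.
Froude number Fr = V/√(g·D_h) = 8.567/√(9.81×2.065) = 1.9, which is greater than 1, so the flow is supercritical.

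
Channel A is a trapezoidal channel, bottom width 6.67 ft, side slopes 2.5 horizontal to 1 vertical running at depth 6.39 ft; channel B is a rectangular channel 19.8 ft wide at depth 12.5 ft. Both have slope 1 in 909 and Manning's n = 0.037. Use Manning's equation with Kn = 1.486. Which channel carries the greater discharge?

Channel A: With bottom width b = 6.67 ft and side slope z = 2.5: A = (b + zy)y = (6.67 + 2.5×6.39)×6.39 = 144.7 ft²; P = b + 2y√(1+z²) = 6.67 + 2×6.39×2.693 = 41.08 ft. Hydraulic radius R = A/P = 144.7/41.08 = 3.522 ft. Q_A = (1.486/0.037)·144.7·3.522^(2/3)·√0.0011 = 446.2 ft³/s.
Channel B: Flow area A = b·y = 19.8 × 12.5 = 247.5 ft². Wetted perimeter P = b + 2y = 19.8 + 2×12.5 = 44.8 ft. Hydraulic radius R = A/P = 247.5/44.8 = 5.525 ft. Q_B = (1.486/0.037)·247.5·5.525^(2/3)·√0.0011 = 1030 ft³/s.
Q_A = 446.2 ft³/s vs Q_B = 1030 ft³/s, so channel B carries more.

channel B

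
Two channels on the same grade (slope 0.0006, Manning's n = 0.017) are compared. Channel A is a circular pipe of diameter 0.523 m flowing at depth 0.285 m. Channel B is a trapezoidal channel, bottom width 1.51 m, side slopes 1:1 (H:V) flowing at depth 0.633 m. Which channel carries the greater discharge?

channel B

Channel A: For a circular section of diameter D = 0.523 m at depth y = 0.285 m, the central angle is θ = 2 arccos(1 − 2y/D) = 3.322 rad. Then A = (D²/8)(θ − sin θ) = 0.1197 m² and P = Dθ/2 = 0.8686 m. Hydraulic radius R = A/P = 0.1197/0.8686 = 0.1378 m. Q_A = (1/0.017)·0.1197·0.1378^(2/3)·√0.0006 = 0.04601 m³/s.
Channel B: With bottom width b = 1.51 m and side slope z = 1: A = (b + zy)y = (1.51 + 1×0.633)×0.633 = 1.357 m²; P = b + 2y√(1+z²) = 1.51 + 2×0.633×1.414 = 3.3 m. Hydraulic radius R = A/P = 1.357/3.3 = 0.411 m. Q_B = (1/0.017)·1.357·0.411^(2/3)·√0.0006 = 1.081 m³/s.
Q_A = 0.04601 m³/s vs Q_B = 1.081 m³/s, so channel B carries more.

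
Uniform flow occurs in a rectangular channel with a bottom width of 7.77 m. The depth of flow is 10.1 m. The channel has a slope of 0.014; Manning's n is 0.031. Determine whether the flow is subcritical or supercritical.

subcritical

Flow area A = b·y = 7.77 × 10.1 = 78.48 m². Wetted perimeter P = b + 2y = 7.77 + 2×10.1 = 27.97 m.
Hydraulic radius R = A/P = 78.48/27.97 = 2.806 m.
V = (1/n) R^(2/3) √S = (1/0.031) × 2.806^(2/3) × √0.014 = 7.593 m/s. Hydraulic depth D_h = A/T = 78.48/7.77 = 10.1 m.
Froude number Fr = V/√(g·D_h) = 7.593/√(9.81×10.1) = 0.763, which is less than 1, so the flow is subcritical.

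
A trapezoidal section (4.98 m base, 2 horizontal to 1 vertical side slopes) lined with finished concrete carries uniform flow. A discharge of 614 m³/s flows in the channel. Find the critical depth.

y_c = 6.07 m

At critical depth, Q² T / (g A³) = 1, i.e. A³/T = Q²/g = 614²/9.81 = 38430.
Try y = 7.57 m: A³/T = 100200 — high.
Try y = 6.07 m: A³/T = 38350 — ≈ 38430.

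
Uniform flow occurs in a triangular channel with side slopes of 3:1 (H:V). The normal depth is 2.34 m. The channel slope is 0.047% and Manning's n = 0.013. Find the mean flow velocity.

V = 1.79 m/s

For a triangular section with side slope z = 3: A = zy² = 3×2.34² = 16.43 m²; P = 2y√(1+z²) = 2×2.34×3.162 = 14.8 m.
Hydraulic radius R = A/P = 16.43/14.8 = 1.11 m.
From Manning's equation, V = (1/n) R^(2/3) S^(1/2) = (1/0.013) × 1.11^(2/3) × 0.00047^(1/2) = 1.79 m/s.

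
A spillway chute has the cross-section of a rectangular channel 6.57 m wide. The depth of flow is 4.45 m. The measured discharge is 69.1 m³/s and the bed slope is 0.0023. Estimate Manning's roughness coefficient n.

Flow area A = b·y = 6.57 × 4.45 = 29.24 m². Wetted perimeter P = b + 2y = 6.57 + 2×4.45 = 15.47 m.
Hydraulic radius R = A/P = 29.24/15.47 = 1.89 m.
Rearranging Manning's equation: n = (1/Q) A R^(2/3) S^(1/2) = (1/69.1) × 29.24 × 1.89^(2/3) × √0.0023 = 0.031.

n = 0.031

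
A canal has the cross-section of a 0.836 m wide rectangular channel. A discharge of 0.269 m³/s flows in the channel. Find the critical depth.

For a rectangular channel, critical depth y_c = (q²/g)^(1/3) where q = Q/b = 0.269/0.836 = 0.3218 m²/s.
So y_c = (0.3218²/9.81)^(1/3) = 0.219 m.

y_c = 0.219 m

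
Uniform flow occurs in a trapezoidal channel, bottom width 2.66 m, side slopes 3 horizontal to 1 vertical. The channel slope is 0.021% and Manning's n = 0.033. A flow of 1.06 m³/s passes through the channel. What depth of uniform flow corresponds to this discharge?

Manning's equation rearranged: A R^(2/3) = nQ / (1·√S) = 0.033 × 1.06 / (√0.00021) = 2.414.
At y = 0.556 m: A R^(2/3) = 1.284 — low.
At y = 0.766 m: A R^(2/3) = 2.412 — close enough.

y_n = 0.766 m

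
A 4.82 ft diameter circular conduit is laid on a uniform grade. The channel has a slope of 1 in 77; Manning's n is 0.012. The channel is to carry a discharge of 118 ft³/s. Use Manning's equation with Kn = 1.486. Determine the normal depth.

y_n = 2.13 ft

Manning's equation rearranged: A R^(2/3) = nQ / (1.486·√S) = 0.012 × 118 / (1.486 × √0.01299) = 8.362.
Try y = 2.72 ft: A R^(2/3) = 12.61 — too large.
Try y = 2.13 ft: A R^(2/3) = 8.334 — close enough.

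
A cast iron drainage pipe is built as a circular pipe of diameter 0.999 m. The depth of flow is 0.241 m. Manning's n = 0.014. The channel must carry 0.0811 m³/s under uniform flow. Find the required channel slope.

For a circular section of diameter D = 0.999 m at depth y = 0.241 m, the central angle is θ = 2 arccos(1 − 2y/D) = 2.054 rad. Then A = (D²/8)(θ − sin θ) = 0.1457 m² and P = Dθ/2 = 1.026 m.
Hydraulic radius R = A/P = 0.1457/1.026 = 0.142 m.
From Manning's equation, S = [nQ / (1 A R^(2/3))]² = [0.014 × 0.0811 / (1 × 0.1457 × 0.142^(2/3))]² = 0.000819.

S = 0.000819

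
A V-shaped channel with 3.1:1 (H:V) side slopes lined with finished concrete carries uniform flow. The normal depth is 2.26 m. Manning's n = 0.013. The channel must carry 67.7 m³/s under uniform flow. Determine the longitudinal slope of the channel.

S = 0.0028

For a triangular section with side slope z = 3.1: A = zy² = 3.1×2.26² = 15.83 m²; P = 2y√(1+z²) = 2×2.26×3.257 = 14.72 m.
Hydraulic radius R = A/P = 15.83/14.72 = 1.075 m.
From Manning's equation, S = [nQ / (1 A R^(2/3))]² = [0.013 × 67.7 / (1 × 15.83 × 1.075^(2/3))]² = 0.0028.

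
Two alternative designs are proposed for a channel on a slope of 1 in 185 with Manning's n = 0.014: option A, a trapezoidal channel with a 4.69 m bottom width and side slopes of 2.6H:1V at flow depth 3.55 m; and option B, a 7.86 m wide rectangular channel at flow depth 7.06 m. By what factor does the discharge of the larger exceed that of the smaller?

1.3

Channel A: With bottom width b = 4.69 m and side slope z = 2.6: A = (b + zy)y = (4.69 + 2.6×3.55)×3.55 = 49.42 m²; P = b + 2y√(1+z²) = 4.69 + 2×3.55×2.786 = 24.47 m. Hydraulic radius R = A/P = 49.42/24.47 = 2.02 m. Q_A = (1/0.014)·49.42·2.02^(2/3)·√0.005405 = 414.6 m³/s.
Channel B: Flow area A = b·y = 7.86 × 7.06 = 55.49 m². Wetted perimeter P = b + 2y = 7.86 + 2×7.06 = 21.98 m. Hydraulic radius R = A/P = 55.49/21.98 = 2.525 m. Q_B = (1/0.014)·55.49·2.525^(2/3)·√0.005405 = 540.3 m³/s.
The larger discharge is 540.3 m³/s and the smaller is 414.6 m³/s; the ratio is 1.3.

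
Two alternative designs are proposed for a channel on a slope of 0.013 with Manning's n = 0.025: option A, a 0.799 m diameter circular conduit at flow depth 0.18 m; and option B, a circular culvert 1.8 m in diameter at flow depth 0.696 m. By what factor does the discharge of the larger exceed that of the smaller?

24.8

Channel A: For a circular section of diameter D = 0.799 m at depth y = 0.18 m, the central angle is θ = 2 arccos(1 − 2y/D) = 1.978 rad. Then A = (D²/8)(θ − sin θ) = 0.08459 m² and P = Dθ/2 = 0.7903 m. Hydraulic radius R = A/P = 0.08459/0.7903 = 0.107 m. Q_A = (1/0.025)·0.08459·0.107^(2/3)·√0.013 = 0.08698 m³/s.
Channel B: For a circular section of diameter D = 1.8 m at depth y = 0.696 m, the central angle is θ = 2 arccos(1 − 2y/D) = 2.684 rad. Then A = (D²/8)(θ − sin θ) = 0.9083 m² and P = Dθ/2 = 2.416 m. Hydraulic radius R = A/P = 0.9083/2.416 = 0.376 m. Q_B = (1/0.025)·0.9083·0.376^(2/3)·√0.013 = 2.158 m³/s.
The larger discharge is 2.158 m³/s and the smaller is 0.08698 m³/s; the ratio is 24.8.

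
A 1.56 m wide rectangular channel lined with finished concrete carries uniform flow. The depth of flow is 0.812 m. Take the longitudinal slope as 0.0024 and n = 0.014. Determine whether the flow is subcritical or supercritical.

Flow area A = b·y = 1.56 × 0.812 = 1.267 m². Wetted perimeter P = b + 2y = 1.56 + 2×0.812 = 3.184 m.
Hydraulic radius R = A/P = 1.267/3.184 = 0.3978 m.
V = (1/n) R^(2/3) √S = (1/0.014) × 0.3978^(2/3) × √0.0024 = 1.893 m/s. Hydraulic depth D_h = A/T = 1.267/1.56 = 0.812 m.
Froude number Fr = V/√(g·D_h) = 1.893/√(9.81×0.812) = 0.671, which is less than 1, so the flow is subcritical.

subcritical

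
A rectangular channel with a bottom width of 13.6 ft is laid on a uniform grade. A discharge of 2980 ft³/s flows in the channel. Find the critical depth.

y_c = 11.4 ft

For a rectangular channel, critical depth y_c = (q²/g)^(1/3) where q = Q/b = 2980/13.6 = 219.1 ft²/s.
So y_c = (219.1²/32.2)^(1/3) = 11.4 ft.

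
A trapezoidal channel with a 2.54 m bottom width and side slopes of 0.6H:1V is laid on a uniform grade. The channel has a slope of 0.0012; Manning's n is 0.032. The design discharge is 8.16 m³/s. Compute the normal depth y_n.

Manning's equation rearranged: A R^(2/3) = nQ / (1·√S) = 0.032 × 8.16 / (√0.0012) = 7.538.
Try y = 1.48 m: A R^(2/3) = 4.541 — short.
Try y = 2.25 m: A R^(2/3) = 9.461 — over.
Try y = 1.98 m: A R^(2/3) = 7.534 — matches.

y_n = 1.98 m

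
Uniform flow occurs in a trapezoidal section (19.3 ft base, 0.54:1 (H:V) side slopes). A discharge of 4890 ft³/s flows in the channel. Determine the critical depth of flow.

y_c = 11.3 ft

At critical depth, Q² T / (g A³) = 1, i.e. A³/T = Q²/g = 4890²/32.2 = 742600.
Try y = 12.5 ft: A³/T = 1053000 — high.
Try y = 9.16 ft: A³/T = 375300 — low.
Try y = 11.3 ft: A³/T = 750700 — close enough.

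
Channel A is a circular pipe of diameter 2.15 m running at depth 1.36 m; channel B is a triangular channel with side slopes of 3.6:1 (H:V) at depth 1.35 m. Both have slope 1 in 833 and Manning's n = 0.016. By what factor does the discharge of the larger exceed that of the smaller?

Channel A: For a circular section of diameter D = 2.15 m at depth y = 1.36 m, the central angle is θ = 2 arccos(1 − 2y/D) = 3.678 rad. Then A = (D²/8)(θ − sin θ) = 2.421 m² and P = Dθ/2 = 3.954 m. Hydraulic radius R = A/P = 2.421/3.954 = 0.6122 m. Q_A = (1/0.016)·2.421·0.6122^(2/3)·√0.0012 = 3.78 m³/s.
Channel B: For a triangular section with side slope z = 3.6: A = zy² = 3.6×1.35² = 6.561 m²; P = 2y√(1+z²) = 2×1.35×3.736 = 10.09 m. Hydraulic radius R = A/P = 6.561/10.09 = 0.6504 m. Q_B = (1/0.016)·6.561·0.6504^(2/3)·√0.0012 = 10.67 m³/s.
The larger discharge is 10.67 m³/s and the smaller is 3.78 m³/s; the ratio is 2.82.

2.82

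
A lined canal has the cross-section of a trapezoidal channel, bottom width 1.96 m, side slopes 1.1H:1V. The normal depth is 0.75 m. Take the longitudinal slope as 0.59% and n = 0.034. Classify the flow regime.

subcritical

With bottom width b = 1.96 m and side slope z = 1.1: A = (b + zy)y = (1.96 + 1.1×0.75)×0.75 = 2.089 m²; P = b + 2y√(1+z²) = 1.96 + 2×0.75×1.487 = 4.19 m.
Hydraulic radius R = A/P = 2.089/4.19 = 0.4985 m.
V = (1/n) R^(2/3) √S = (1/0.034) × 0.4985^(2/3) × √0.0059 = 1.42 m/s. Hydraulic depth D_h = A/T = 2.089/3.61 = 0.5786 m.
Froude number Fr = V/√(g·D_h) = 1.42/√(9.81×0.5786) = 0.596, which is less than 1, so the flow is subcritical.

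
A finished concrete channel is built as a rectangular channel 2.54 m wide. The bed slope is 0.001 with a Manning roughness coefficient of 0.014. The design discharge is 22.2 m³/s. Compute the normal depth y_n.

Manning's equation rearranged: A R^(2/3) = nQ / (1·√S) = 0.014 × 22.2 / (√0.001) = 9.828.
Trying y = 3.17 m: A R^(2/3) = 7.543 — too small.
Trying y = 4.98 m: A R^(2/3) = 12.75 — too large.
Trying y = 3.97 m: A R^(2/3) = 9.828 — close enough.

y_n = 3.97 m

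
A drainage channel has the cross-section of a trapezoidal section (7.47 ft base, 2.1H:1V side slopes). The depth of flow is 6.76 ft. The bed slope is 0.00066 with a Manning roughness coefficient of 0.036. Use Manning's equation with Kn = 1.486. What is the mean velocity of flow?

With bottom width b = 7.47 ft and side slope z = 2.1: A = (b + zy)y = (7.47 + 2.1×6.76)×6.76 = 146.5 ft²; P = b + 2y√(1+z²) = 7.47 + 2×6.76×2.326 = 38.92 ft.
Hydraulic radius R = A/P = 146.5/38.92 = 3.763 ft.
From Manning's equation, V = (1.486/n) R^(2/3) S^(1/2) = (1.486/0.036) × 3.763^(2/3) × 0.00066^(1/2) = 2.57 ft/s.

V = 2.57 ft/s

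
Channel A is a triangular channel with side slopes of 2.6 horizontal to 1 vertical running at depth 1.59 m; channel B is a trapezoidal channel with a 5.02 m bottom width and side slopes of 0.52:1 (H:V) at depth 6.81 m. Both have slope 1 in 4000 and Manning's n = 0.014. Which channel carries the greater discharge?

Channel A: For a triangular section with side slope z = 2.6: A = zy² = 2.6×1.59² = 6.573 m²; P = 2y√(1+z²) = 2×1.59×2.786 = 8.858 m. Hydraulic radius R = A/P = 6.573/8.858 = 0.742 m. Q_A = (1/0.014)·6.573·0.742^(2/3)·√0.00025 = 6.084 m³/s.
Channel B: With bottom width b = 5.02 m and side slope z = 0.52: A = (b + zy)y = (5.02 + 0.52×6.81)×6.81 = 58.3 m²; P = b + 2y√(1+z²) = 5.02 + 2×6.81×1.127 = 20.37 m. Hydraulic radius R = A/P = 58.3/20.37 = 2.862 m. Q_B = (1/0.014)·58.3·2.862^(2/3)·√0.00025 = 132.7 m³/s.
Q_A = 6.084 m³/s vs Q_B = 132.7 m³/s, so channel B carries more.

channel B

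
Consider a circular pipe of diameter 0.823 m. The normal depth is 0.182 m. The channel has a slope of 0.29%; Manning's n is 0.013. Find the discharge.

For a circular section of diameter D = 0.823 m at depth y = 0.182 m, the central angle is θ = 2 arccos(1 − 2y/D) = 1.958 rad. Then A = (D²/8)(θ − sin θ) = 0.08742 m² and P = Dθ/2 = 0.8059 m.
Hydraulic radius R = A/P = 0.08742/0.8059 = 0.1085 m.
Manning's equation: Q = (1/n) A R^(2/3) S^(1/2) = (1/0.013) × 0.08742 × 0.1085^(2/3) × 0.0029^(1/2) = 0.0824 m³/s.

Q = 0.0824 m³/s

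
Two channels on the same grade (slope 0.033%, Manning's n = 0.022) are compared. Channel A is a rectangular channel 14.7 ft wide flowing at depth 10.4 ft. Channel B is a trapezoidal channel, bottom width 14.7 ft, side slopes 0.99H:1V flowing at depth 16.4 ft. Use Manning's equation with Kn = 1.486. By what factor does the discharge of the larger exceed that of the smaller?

Channel A: Flow area A = b·y = 14.7 × 10.4 = 152.9 ft². Wetted perimeter P = b + 2y = 14.7 + 2×10.4 = 35.5 ft. Hydraulic radius R = A/P = 152.9/35.5 = 4.306 ft. Q_A = (1.486/0.022)·152.9·4.306^(2/3)·√0.00033 = 496.5 ft³/s.
Channel B: With bottom width b = 14.7 ft and side slope z = 0.99: A = (b + zy)y = (14.7 + 0.99×16.4)×16.4 = 507.4 ft²; P = b + 2y√(1+z²) = 14.7 + 2×16.4×1.407 = 60.85 ft. Hydraulic radius R = A/P = 507.4/60.85 = 8.337 ft. Q_B = (1.486/0.022)·507.4·8.337^(2/3)·√0.00033 = 2560 ft³/s.
The larger discharge is 2560 ft³/s and the smaller is 496.5 ft³/s; the ratio is 5.15.

5.15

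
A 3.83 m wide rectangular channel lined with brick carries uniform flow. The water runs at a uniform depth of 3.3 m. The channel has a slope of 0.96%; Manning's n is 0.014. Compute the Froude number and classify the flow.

Flow area A = b·y = 3.83 × 3.3 = 12.64 m². Wetted perimeter P = b + 2y = 3.83 + 2×3.3 = 10.43 m.
Hydraulic radius R = A/P = 12.64/10.43 = 1.212 m.
V = (1/n) R^(2/3) √S = (1/0.014) × 1.212^(2/3) × √0.0096 = 7.955 m/s. Hydraulic depth D_h = A/T = 12.64/3.83 = 3.3 m.
Froude number Fr = V/√(g·D_h) = 7.955/√(9.81×3.3) = 1.4, which is greater than 1, so the flow is supercritical.

supercritical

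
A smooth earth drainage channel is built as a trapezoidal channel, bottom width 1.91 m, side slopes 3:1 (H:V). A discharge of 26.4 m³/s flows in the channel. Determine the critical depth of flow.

At critical depth, Q² T / (g A³) = 1, i.e. A³/T = Q²/g = 26.4²/9.81 = 71.05.
Try y = 1.15 m: A³/T = 26.58 — too small.
Try y = 1.45 m: A³/T = 70.49 — ≈ 71.05.

y_c = 1.45 m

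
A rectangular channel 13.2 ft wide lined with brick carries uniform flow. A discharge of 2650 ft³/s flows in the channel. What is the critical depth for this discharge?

For a rectangular channel, critical depth y_c = (q²/g)^(1/3) where q = Q/b = 2650/13.2 = 200.8 ft²/s.
So y_c = (200.8²/32.2)^(1/3) = 10.8 ft.

y_c = 10.8 ft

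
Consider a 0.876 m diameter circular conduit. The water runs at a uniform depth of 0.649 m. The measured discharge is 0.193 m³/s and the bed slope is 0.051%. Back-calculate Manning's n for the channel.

For a circular section of diameter D = 0.876 m at depth y = 0.649 m, the central angle is θ = 2 arccos(1 − 2y/D) = 4.147 rad. Then A = (D²/8)(θ − sin θ) = 0.4788 m² and P = Dθ/2 = 1.816 m.
Hydraulic radius R = A/P = 0.4788/1.816 = 0.2636 m.
Rearranging Manning's equation: n = (1/Q) A R^(2/3) S^(1/2) = (1/0.193) × 0.4788 × 0.2636^(2/3) × √0.00051 = 0.023.

n = 0.023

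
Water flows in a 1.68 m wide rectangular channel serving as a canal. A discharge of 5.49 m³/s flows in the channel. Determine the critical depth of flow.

y_c = 1.03 m

For a rectangular channel, critical depth y_c = (q²/g)^(1/3) where q = Q/b = 5.49/1.68 = 3.268 m²/s.
So y_c = (3.268²/9.81)^(1/3) = 1.03 m.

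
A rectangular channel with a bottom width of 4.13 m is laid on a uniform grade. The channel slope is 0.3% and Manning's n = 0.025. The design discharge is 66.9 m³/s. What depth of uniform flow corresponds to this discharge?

y_n = 5.62 m

Manning's equation rearranged: A R^(2/3) = nQ / (1·√S) = 0.025 × 66.9 / (√0.003) = 30.54.
Trying y = 7.03 m: A R^(2/3) = 39.65 — over.
Trying y = 4.44 m: A R^(2/3) = 23.05 — short.
Trying y = 5.62 m: A R^(2/3) = 30.55 — close enough.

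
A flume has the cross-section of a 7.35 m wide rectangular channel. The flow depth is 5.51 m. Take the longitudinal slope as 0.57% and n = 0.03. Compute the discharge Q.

Q = 173 m³/s

Flow area A = b·y = 7.35 × 5.51 = 40.5 m². Wetted perimeter P = b + 2y = 7.35 + 2×5.51 = 18.37 m.
Hydraulic radius R = A/P = 40.5/18.37 = 2.205 m.
Manning's equation: Q = (1/n) A R^(2/3) S^(1/2) = (1/0.03) × 40.5 × 2.205^(2/3) × 0.0057^(1/2) = 173 m³/s.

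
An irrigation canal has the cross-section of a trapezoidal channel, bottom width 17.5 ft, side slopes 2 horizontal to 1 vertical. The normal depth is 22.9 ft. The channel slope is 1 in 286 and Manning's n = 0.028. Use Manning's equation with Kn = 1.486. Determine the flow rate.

With bottom width b = 17.5 ft and side slope z = 2: A = (b + zy)y = (17.5 + 2×22.9)×22.9 = 1450 ft²; P = b + 2y√(1+z²) = 17.5 + 2×22.9×2.236 = 119.9 ft.
Hydraulic radius R = A/P = 1450/119.9 = 12.09 ft.
Manning's equation: Q = (1.486/n) A R^(2/3) S^(1/2) = (1.486/0.028) × 1450 × 12.09^(2/3) × 0.003497^(1/2) = 24000 ft³/s.

Q = 24000 ft³/s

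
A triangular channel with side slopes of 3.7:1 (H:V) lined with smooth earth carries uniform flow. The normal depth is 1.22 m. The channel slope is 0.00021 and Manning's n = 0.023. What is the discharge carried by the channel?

For a triangular section with side slope z = 3.7: A = zy² = 3.7×1.22² = 5.507 m²; P = 2y√(1+z²) = 2×1.22×3.833 = 9.352 m.
Hydraulic radius R = A/P = 5.507/9.352 = 0.5889 m.
Manning's equation: Q = (1/n) A R^(2/3) S^(1/2) = (1/0.023) × 5.507 × 0.5889^(2/3) × 0.00021^(1/2) = 2.44 m³/s.

Q = 2.44 m³/s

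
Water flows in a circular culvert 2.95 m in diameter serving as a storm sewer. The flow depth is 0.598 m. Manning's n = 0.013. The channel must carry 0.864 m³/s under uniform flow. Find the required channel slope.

For a circular section of diameter D = 2.95 m at depth y = 0.598 m, the central angle is θ = 2 arccos(1 − 2y/D) = 1.868 rad. Then A = (D²/8)(θ − sin θ) = 0.9921 m² and P = Dθ/2 = 2.755 m.
Hydraulic radius R = A/P = 0.9921/2.755 = 0.36 m.
From Manning's equation, S = [nQ / (1 A R^(2/3))]² = [0.013 × 0.864 / (1 × 0.9921 × 0.36^(2/3))]² = 0.0005.

S = 0.0005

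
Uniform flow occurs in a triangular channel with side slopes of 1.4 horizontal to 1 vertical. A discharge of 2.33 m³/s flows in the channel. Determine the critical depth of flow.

y_c = 0.892 m

At critical depth, Q² T / (g A³) = 1, i.e. A³/T = Q²/g = 2.33²/9.81 = 0.5534.
At y = 0.667 m: A³/T = 0.1294 — too small.
At y = 0.892 m: A³/T = 0.5534 — matches.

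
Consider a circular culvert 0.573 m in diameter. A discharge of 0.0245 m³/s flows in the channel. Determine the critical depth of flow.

y_c = 0.0992 m

At critical depth, Q² T / (g A³) = 1, i.e. A³/T = Q²/g = 0.0245²/9.81 = 0.00006119.
Try y = 0.108 m: A³/T = 0.00008557 — high.
Try y = 0.0698 m: A³/T = 0.00001534 — low.
Try y = 0.0992 m: A³/T = 0.00006129 — matches.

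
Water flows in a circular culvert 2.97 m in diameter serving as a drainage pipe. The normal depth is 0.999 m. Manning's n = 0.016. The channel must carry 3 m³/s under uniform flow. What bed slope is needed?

S = 0.0012

For a circular section of diameter D = 2.97 m at depth y = 0.999 m, the central angle is θ = 2 arccos(1 − 2y/D) = 2.475 rad. Then A = (D²/8)(θ − sin θ) = 2.047 m² and P = Dθ/2 = 3.675 m.
Hydraulic radius R = A/P = 2.047/3.675 = 0.5569 m.
From Manning's equation, S = [nQ / (1 A R^(2/3))]² = [0.016 × 3 / (1 × 2.047 × 0.5569^(2/3))]² = 0.0012.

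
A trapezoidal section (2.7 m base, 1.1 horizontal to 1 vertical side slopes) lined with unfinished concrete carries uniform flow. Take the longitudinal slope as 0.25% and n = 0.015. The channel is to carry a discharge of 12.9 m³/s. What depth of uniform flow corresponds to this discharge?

Manning's equation rearranged: A R^(2/3) = nQ / (1·√S) = 0.015 × 12.9 / (√0.0025) = 3.87.
At y = 1.46 m: A R^(2/3) = 5.829 — over.
At y = 0.883 m: A R^(2/3) = 2.328 — short.
At y = 1.17 m: A R^(2/3) = 3.868 — close enough.

y_n = 1.17 m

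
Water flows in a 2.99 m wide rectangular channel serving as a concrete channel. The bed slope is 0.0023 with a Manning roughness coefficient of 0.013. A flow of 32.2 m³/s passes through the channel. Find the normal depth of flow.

Manning's equation rearranged: A R^(2/3) = nQ / (1·√S) = 0.013 × 32.2 / (√0.0023) = 8.728.
Trying y = 2 m: A R^(2/3) = 5.389 — short.
Trying y = 3.63 m: A R^(2/3) = 11.28 — over.
Trying y = 2.94 m: A R^(2/3) = 8.738 — matches.

y_n = 2.94 m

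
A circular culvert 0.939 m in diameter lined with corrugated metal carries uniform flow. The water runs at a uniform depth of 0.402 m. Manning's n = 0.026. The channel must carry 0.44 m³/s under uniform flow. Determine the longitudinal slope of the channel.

For a circular section of diameter D = 0.939 m at depth y = 0.402 m, the central angle is θ = 2 arccos(1 − 2y/D) = 2.853 rad. Then A = (D²/8)(θ − sin θ) = 0.2831 m² and P = Dθ/2 = 1.34 m.
Hydraulic radius R = A/P = 0.2831/1.34 = 0.2113 m.
From Manning's equation, S = [nQ / (1 A R^(2/3))]² = [0.026 × 0.44 / (1 × 0.2831 × 0.2113^(2/3))]² = 0.013.

S = 0.013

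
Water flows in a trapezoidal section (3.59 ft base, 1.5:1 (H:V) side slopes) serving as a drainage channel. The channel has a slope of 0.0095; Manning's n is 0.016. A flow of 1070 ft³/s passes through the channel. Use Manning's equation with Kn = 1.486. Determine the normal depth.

Manning's equation rearranged: A R^(2/3) = nQ / (1.486·√S) = 0.016 × 1070 / (1.486 × √0.0095) = 118.2.
Try y = 5.89 ft: A R^(2/3) = 150.5 — high.
Try y = 4.64 ft: A R^(2/3) = 87.97 — low.
Try y = 5.3 ft: A R^(2/3) = 118.4 — ≈ 118.2.

y_n = 5.3 ft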